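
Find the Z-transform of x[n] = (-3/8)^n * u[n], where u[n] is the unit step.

The Z-transform of a^n * u[n] is z/(z-a) for |z| > |a|.
Here a = -3/8, so X(z) = z/(z - (-3/8)) = 8z/(8z + 3)
ROC: |z| > 3/8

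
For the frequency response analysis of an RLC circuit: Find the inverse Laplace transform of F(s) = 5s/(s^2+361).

Standard pair: s/(s^2+w^2) <-> cos(wt)*u(t)
With k=5, w=19: f(t) = 5*cos(19t)*u(t)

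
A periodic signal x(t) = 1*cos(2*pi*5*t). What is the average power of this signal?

Average power of A*cos(wt) is A^2/2.
P = 1^2 / 2 = 1/2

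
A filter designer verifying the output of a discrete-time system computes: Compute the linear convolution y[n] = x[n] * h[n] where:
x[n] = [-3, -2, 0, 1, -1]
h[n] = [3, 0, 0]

y[n] = sum_k x[k]*h[n-k]. Output length = len(x) + len(h) - 1 = 5 + 3 - 1 = 7.
y[0] = -3*3 = -9
y[1] = -2*3 + -3*0 = -6
y[2] = 0*3 + -2*0 + -3*0 = 0
y[3] = 1*3 + 0*0 + -2*0 = 3
y[4] = -1*3 + 1*0 + 0*0 = -3
y[5] = -1*0 + 1*0 = 0
y[6] = -1*0 = 0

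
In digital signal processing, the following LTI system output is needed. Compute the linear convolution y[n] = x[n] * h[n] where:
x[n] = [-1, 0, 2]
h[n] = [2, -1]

y[n] = sum_k x[k]*h[n-k]. Output length = len(x) + len(h) - 1 = 3 + 2 - 1 = 4.
y[0] = -1*2 = -2
y[1] = 0*2 + -1*-1 = 1
y[2] = 2*2 + 0*-1 = 4
y[3] = 2*-1 = -2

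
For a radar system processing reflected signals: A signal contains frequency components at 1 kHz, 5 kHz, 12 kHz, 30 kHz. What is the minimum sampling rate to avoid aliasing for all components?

The highest frequency component is f_max = 30 kHz.
Nyquist rate = 2 * f_max = 2 * 30 kHz = 60 kHz.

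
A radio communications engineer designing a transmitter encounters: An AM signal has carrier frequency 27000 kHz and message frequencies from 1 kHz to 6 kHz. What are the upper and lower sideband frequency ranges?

Upper sideband (USB) = fc + [fm_low, fm_high] = 27000 + [1, 6] = [27001, 27006] kHz
Lower sideband (LSB) = fc - [fm_high, fm_low] = 27000 - [6, 1] = [26994, 26999] kHz
Total occupied spectrum: 26994 kHz to 27006 kHz (plus carrier at 27000 kHz)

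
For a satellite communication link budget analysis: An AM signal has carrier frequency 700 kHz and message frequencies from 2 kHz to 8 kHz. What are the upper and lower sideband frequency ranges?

Upper sideband (USB) = fc + [fm_low, fm_high] = 700 + [2, 8] = [702, 708] kHz
Lower sideband (LSB) = fc - [fm_high, fm_low] = 700 - [8, 2] = [692, 698] kHz
Total occupied spectrum: 692 kHz to 708 kHz (plus carrier at 700 kHz)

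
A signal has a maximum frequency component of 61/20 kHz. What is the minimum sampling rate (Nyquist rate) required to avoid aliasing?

By the Nyquist-Shannon sampling theorem,
the minimum sampling rate (Nyquist rate) must be at least 2 * f_max.
Nyquist rate = 2 * 61/20 kHz = 61/10 kHz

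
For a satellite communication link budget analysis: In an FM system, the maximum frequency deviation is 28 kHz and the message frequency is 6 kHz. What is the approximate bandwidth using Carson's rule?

Carson's rule: BW = 2*(delta_f + f_m)
= 2*(28 + 6) kHz = 68 kHz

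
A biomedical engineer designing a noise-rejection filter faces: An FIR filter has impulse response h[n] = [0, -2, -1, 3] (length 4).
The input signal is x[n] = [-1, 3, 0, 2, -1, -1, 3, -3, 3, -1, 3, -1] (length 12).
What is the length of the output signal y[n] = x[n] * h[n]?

For linear convolution, the output length is:
len(y) = len(x) + len(h) - 1 = 12 + 4 - 1 = 15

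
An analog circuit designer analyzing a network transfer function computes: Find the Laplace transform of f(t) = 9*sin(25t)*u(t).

Standard pair: sin(wt)*u(t) <-> w/(s^2+w^2)
With w = 25: L{9*sin(25t)*u(t)} = 225/(s^2+625)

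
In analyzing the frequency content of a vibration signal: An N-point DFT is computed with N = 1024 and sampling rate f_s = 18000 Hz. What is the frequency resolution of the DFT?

DFT frequency resolution = f_s / N
= 18000 / 1024 = 1125/64 Hz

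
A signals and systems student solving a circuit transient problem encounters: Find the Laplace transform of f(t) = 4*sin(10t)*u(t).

Standard pair: sin(wt)*u(t) <-> w/(s^2+w^2)
With w = 10: L{4*sin(10t)*u(t)} = 40/(s^2+100)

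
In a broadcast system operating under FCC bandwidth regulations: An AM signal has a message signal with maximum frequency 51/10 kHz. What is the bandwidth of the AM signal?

In AM (double-sideband), the bandwidth is twice the message frequency.
BW = 2 * f_m = 2 * 51/10 kHz = 51/5 kHz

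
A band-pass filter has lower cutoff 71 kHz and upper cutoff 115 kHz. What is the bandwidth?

Bandwidth = f_high - f_low
= 115 kHz - 71 kHz = 44 kHz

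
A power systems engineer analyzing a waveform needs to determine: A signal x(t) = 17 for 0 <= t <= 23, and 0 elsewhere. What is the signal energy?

Energy = integral of |x(t)|^2 dt over the signal duration
= 17^2 * 23 = 289 * 23 = 6647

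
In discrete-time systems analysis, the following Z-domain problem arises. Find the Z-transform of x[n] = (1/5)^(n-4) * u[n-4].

Time-shifting property: if X(z) = Z{x[n]}, then Z{x[n-d]} = z^(-d) * X(z)
X(z) = z/(z - 1/5) for x[n] = (1/5)^n * u[n]
Z{x[n-4]} = z^(-4) * z/(z - 1/5) = z^(-3)/(z - 1/5)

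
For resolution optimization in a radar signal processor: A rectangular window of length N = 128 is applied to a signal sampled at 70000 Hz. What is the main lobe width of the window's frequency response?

For a rectangular window of length N,
the main lobe width in frequency is 2*f_s/N.
= 2*70000/128 = 4375/4 Hz
This determines the minimum frequency separation for resolving two sinusoids.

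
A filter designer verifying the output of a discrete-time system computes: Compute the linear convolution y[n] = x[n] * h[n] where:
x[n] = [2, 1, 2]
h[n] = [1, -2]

y[n] = sum_k x[k]*h[n-k]. Output length = len(x) + len(h) - 1 = 3 + 2 - 1 = 4.
y[0] = 2*1 = 2
y[1] = 1*1 + 2*-2 = -3
y[2] = 2*1 + 1*-2 = 0
y[3] = 2*-2 = -4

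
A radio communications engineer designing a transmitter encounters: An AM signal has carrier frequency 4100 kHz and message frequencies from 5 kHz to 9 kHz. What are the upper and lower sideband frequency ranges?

Upper sideband (USB) = fc + [fm_low, fm_high] = 4100 + [5, 9] = [4105, 4109] kHz
Lower sideband (LSB) = fc - [fm_high, fm_low] = 4100 - [9, 5] = [4091, 4095] kHz
Total occupied spectrum: 4091 kHz to 4109 kHz (plus carrier at 4100 kHz)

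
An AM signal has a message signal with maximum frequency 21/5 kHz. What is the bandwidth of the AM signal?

In AM (double-sideband), the bandwidth is twice the message frequency.
BW = 2 * f_m = 2 * 21/5 kHz = 42/5 kHz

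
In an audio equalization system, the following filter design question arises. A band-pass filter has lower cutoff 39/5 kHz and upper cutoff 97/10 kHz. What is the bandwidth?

Bandwidth = f_high - f_low
= 97/10 kHz - 39/5 kHz = 19/10 kHz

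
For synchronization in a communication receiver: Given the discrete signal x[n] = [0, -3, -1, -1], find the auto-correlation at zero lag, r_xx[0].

The auto-correlation at zero lag r_xx[0] equals the signal energy.
r_xx[0] = sum of x[n]^2 = 0^2 + (-3)^2 + (-1)^2 + (-1)^2
= 0 + 9 + 1 + 1 = 11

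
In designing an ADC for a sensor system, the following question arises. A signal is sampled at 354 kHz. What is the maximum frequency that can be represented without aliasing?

The maximum frequency that can be represented without aliasing
is the Nyquist frequency: f_max = f_s / 2 = 354 kHz / 2 = 177 kHz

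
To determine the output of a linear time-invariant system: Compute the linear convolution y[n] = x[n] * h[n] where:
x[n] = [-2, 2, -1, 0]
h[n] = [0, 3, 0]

y[n] = sum_k x[k]*h[n-k]. Output length = len(x) + len(h) - 1 = 4 + 3 - 1 = 6.
y[0] = -2*0 = 0
y[1] = 2*0 + -2*3 = -6
y[2] = -1*0 + 2*3 + -2*0 = 6
y[3] = 0*0 + -1*3 + 2*0 = -3
y[4] = 0*3 + -1*0 = 0
y[5] = 0*0 = 0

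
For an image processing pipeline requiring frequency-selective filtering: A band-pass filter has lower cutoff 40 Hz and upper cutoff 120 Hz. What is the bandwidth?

Bandwidth = f_high - f_low
= 120 Hz - 40 Hz = 80 Hz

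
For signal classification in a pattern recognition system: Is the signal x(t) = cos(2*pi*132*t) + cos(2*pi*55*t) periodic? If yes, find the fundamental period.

f1 = 132 Hz, f2 = 55 Hz
Period T1 = 1/132, T2 = 1/55
Ratio T1/T2 = 55/132, which is rational.
The signal is periodic with fundamental period T = 1/GCD(132,55) = 1/11 s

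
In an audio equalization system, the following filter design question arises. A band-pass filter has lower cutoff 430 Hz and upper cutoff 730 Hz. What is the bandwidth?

Bandwidth = f_high - f_low
= 730 Hz - 430 Hz = 300 Hz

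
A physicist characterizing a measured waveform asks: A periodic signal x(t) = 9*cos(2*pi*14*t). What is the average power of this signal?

Average power of A*cos(wt) is A^2/2.
P = 9^2 / 2 = 81/2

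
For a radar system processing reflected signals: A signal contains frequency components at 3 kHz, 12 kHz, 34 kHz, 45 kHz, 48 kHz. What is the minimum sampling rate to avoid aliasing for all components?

The highest frequency component is f_max = 48 kHz.
Nyquist rate = 2 * f_max = 2 * 48 kHz = 96 kHz.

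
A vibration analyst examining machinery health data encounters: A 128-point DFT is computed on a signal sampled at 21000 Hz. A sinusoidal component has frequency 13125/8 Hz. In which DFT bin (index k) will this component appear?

DFT frequency resolution = f_s/N = 21000/128 = 2625/16 Hz
Bin index k = f_signal / resolution = 13125/8 / 2625/16 = 10
The signal frequency 13125/8 Hz falls in DFT bin k = 10.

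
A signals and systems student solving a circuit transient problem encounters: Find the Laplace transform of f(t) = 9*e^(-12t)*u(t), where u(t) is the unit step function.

Standard Laplace transform pair:
e^(-at)*u(t) <-> 1/(s+a)
With a = 12: L{9*e^(-12t)*u(t)} = 9/(s+12), ROC: Re(s) > -12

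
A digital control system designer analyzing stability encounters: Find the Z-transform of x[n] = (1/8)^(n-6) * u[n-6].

Time-shifting property: if X(z) = Z{x[n]}, then Z{x[n-d]} = z^(-d) * X(z)
X(z) = z/(z - 1/8) for x[n] = (1/8)^n * u[n]
Z{x[n-6]} = z^(-6) * z/(z - 1/8) = z^(-5)/(z - 1/8)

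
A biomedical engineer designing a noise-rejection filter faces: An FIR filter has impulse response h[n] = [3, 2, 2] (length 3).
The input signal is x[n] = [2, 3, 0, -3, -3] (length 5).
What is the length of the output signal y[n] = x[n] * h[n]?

For linear convolution, the output length is:
len(y) = len(x) + len(h) - 1 = 5 + 3 - 1 = 7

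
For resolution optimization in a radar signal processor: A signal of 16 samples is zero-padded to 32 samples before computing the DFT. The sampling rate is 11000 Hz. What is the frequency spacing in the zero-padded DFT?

Original DFT: N = 16, resolution = f_s/N = 11000/16 = 1375/2 Hz
Zero-padded DFT: N = 32, resolution = f_s/N = 11000/32 = 1375/4 Hz
Zero-padding interpolates the spectrum (finer frequency grid)
but does NOT improve the true spectral resolution (ability to resolve close frequencies).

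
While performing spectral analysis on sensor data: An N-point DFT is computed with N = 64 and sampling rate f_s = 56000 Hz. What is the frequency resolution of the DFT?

DFT frequency resolution = f_s / N
= 56000 / 64 = 875 Hz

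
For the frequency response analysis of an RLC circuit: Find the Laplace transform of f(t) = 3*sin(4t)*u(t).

Standard pair: sin(wt)*u(t) <-> w/(s^2+w^2)
With w = 4: L{3*sin(4t)*u(t)} = 12/(s^2+16)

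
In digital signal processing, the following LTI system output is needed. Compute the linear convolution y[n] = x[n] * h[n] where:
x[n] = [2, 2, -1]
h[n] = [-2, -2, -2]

y[n] = sum_k x[k]*h[n-k]. Output length = len(x) + len(h) - 1 = 3 + 3 - 1 = 5.
y[0] = 2*-2 = -4
y[1] = 2*-2 + 2*-2 = -8
y[2] = -1*-2 + 2*-2 + 2*-2 = -6
y[3] = -1*-2 + 2*-2 = -2
y[4] = -1*-2 = 2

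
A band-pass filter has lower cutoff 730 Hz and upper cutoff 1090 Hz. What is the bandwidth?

Bandwidth = f_high - f_low
= 1090 Hz - 730 Hz = 360 Hz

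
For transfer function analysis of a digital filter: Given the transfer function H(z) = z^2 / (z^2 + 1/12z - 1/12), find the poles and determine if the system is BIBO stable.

Poles are roots of the denominator: z^2 + 1/12z - 1/12 = 0.
Quadratic formula: z = [-(1/12) +/- sqrt((1/12)^2 - 4*(-1/12))] / 2
Discriminant = 1/144 + 1/3 = 49/144; sqrt = 7/12.
z = (-1/12 +/- 7/12) / 2 => z = 1/4 or z = -1/3.
|p1| = 1/3, |p2| = 1/4.
For BIBO stability, all poles must lie inside the unit circle (|p| < 1).
System is STABLE since both |p| < 1.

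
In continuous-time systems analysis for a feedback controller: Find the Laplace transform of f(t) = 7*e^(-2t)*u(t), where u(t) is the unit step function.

Standard Laplace transform pair:
e^(-at)*u(t) <-> 1/(s+a)
With a = 2: L{7*e^(-2t)*u(t)} = 7/(s+2), ROC: Re(s) > -2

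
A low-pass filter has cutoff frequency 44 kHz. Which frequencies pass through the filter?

A low-pass filter passes all frequencies below the cutoff frequency 44 kHz and attenuates higher frequencies.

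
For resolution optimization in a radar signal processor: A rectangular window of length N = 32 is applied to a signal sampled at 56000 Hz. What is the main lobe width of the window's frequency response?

For a rectangular window of length N,
the main lobe width in frequency is 2*f_s/N.
= 2*56000/32 = 3500 Hz
This determines the minimum frequency separation for resolving two sinusoids.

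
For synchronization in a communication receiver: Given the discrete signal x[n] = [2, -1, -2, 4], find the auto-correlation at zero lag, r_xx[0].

The auto-correlation at zero lag r_xx[0] equals the signal energy.
r_xx[0] = sum of x[n]^2 = 2^2 + (-1)^2 + (-2)^2 + 4^2
= 4 + 1 + 4 + 16 = 25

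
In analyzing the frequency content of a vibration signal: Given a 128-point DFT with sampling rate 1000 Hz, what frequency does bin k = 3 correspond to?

The frequency of DFT bin k is: f_k = k * f_s / N
f_3 = 3 * 1000 / 128 = 375/16 Hz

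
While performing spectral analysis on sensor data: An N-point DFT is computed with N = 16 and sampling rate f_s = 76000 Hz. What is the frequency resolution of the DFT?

DFT frequency resolution = f_s / N
= 76000 / 16 = 4750 Hz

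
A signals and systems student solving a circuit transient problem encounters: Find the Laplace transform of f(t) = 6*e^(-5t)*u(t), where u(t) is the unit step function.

Standard Laplace transform pair:
e^(-at)*u(t) <-> 1/(s+a)
With a = 5: L{6*e^(-5t)*u(t)} = 6/(s+5), ROC: Re(s) > -5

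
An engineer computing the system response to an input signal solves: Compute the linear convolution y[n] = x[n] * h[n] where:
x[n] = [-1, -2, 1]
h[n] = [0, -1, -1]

y[n] = sum_k x[k]*h[n-k]. Output length = len(x) + len(h) - 1 = 3 + 3 - 1 = 5.
y[0] = -1*0 = 0
y[1] = -2*0 + -1*-1 = 1
y[2] = 1*0 + -2*-1 + -1*-1 = 3
y[3] = 1*-1 + -2*-1 = 1
y[4] = 1*-1 = -1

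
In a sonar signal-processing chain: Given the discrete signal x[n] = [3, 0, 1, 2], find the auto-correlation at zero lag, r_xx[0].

The auto-correlation at zero lag r_xx[0] equals the signal energy.
r_xx[0] = sum of x[n]^2 = 3^2 + 0^2 + 1^2 + 2^2
= 9 + 0 + 1 + 4 = 14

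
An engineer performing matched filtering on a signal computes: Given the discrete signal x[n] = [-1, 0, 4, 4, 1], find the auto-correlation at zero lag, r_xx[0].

The auto-correlation at zero lag r_xx[0] equals the signal energy.
r_xx[0] = sum of x[n]^2 = (-1)^2 + 0^2 + 4^2 + 4^2 + 1^2
= 1 + 0 + 16 + 16 + 1 = 34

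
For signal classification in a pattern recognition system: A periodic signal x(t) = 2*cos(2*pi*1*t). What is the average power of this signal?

Average power of A*cos(wt) is A^2/2.
P = 2^2 / 2 = 4/2 = 2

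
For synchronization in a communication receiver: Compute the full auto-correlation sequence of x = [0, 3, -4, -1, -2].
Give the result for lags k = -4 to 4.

r_xx[k] = sum_m x[m]*x[m+k], indexed from 0, for k = -4 to 4:
  r_xx[-4] = x[4]*x[0] = 0
  r_xx[-3] = x[3]*x[0] + x[4]*x[1] = -6
  r_xx[-2] = x[2]*x[0] + x[3]*x[1] + x[4]*x[2] = 5
  r_xx[-1] = x[1]*x[0] + x[2]*x[1] + x[3]*x[2] + x[4]*x[3] = -6
  r_xx[0] = x[0]*x[0] + x[1]*x[1] + x[2]*x[2] + x[3]*x[3] + x[4]*x[4] = 30
  r_xx[1] = x[0]*x[1] + x[1]*x[2] + x[2]*x[3] + x[3]*x[4] = -6
  r_xx[2] = x[0]*x[2] + x[1]*x[3] + x[2]*x[4] = 5
  r_xx[3] = x[0]*x[3] + x[1]*x[4] = -6
  r_xx[4] = x[0]*x[4] = 0
r_xx = [0, -6, 5, -6, 30, -6, 5, -6, 0]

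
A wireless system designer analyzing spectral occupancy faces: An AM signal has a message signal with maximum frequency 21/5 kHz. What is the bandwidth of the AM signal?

In AM (double-sideband), the bandwidth is twice the message frequency.
BW = 2 * f_m = 2 * 21/5 kHz = 42/5 kHz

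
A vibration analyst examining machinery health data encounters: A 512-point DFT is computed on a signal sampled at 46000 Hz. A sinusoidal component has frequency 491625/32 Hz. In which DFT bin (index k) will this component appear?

DFT frequency resolution = f_s/N = 46000/512 = 2875/32 Hz
Bin index k = f_signal / resolution = 491625/32 / 2875/32 = 171
The signal frequency 491625/32 Hz falls in DFT bin k = 171.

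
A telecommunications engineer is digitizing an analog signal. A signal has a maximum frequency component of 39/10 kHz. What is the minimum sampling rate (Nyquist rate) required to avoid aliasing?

By the Nyquist-Shannon sampling theorem,
the minimum sampling rate (Nyquist rate) must be at least 2 * f_max.
Nyquist rate = 2 * 39/10 kHz = 39/5 kHz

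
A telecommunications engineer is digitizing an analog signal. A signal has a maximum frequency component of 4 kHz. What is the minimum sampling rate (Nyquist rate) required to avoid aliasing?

By the Nyquist-Shannon sampling theorem,
the minimum sampling rate (Nyquist rate) must be at least 2 * f_max.
Nyquist rate = 2 * 4 kHz = 8 kHz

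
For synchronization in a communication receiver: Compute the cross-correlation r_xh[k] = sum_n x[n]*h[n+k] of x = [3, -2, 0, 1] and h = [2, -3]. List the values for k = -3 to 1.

Both sequences indexed from 0 and zero outside their support.
Lags with overlap: k = -3 to 1.
  r_xh[-3] = x[3]*h[0] = 2
  r_xh[-2] = x[2]*h[0] + x[3]*h[1] = -3
  r_xh[-1] = x[1]*h[0] + x[2]*h[1] = -4
  r_xh[0] = x[0]*h[0] + x[1]*h[1] = 12
  r_xh[1] = x[0]*h[1] = -9
r_xh = [2, -3, -4, 12, -9] (for k = -3, ..., 1)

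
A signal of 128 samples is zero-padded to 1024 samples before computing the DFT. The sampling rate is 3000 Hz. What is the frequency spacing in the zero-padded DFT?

Original DFT: N = 128, resolution = f_s/N = 3000/128 = 375/16 Hz
Zero-padded DFT: N = 1024, resolution = f_s/N = 3000/1024 = 375/128 Hz
Zero-padding interpolates the spectrum (finer frequency grid)
but does NOT improve the true spectral resolution (ability to resolve close frequencies).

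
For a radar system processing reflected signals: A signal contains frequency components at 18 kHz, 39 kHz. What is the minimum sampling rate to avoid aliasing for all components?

The highest frequency component is f_max = 39 kHz.
Nyquist rate = 2 * f_max = 2 * 39 kHz = 78 kHz.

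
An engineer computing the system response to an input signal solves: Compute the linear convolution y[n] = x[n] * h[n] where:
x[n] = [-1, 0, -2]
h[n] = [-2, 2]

y[n] = sum_k x[k]*h[n-k]. Output length = len(x) + len(h) - 1 = 3 + 2 - 1 = 4.
y[0] = -1*-2 = 2
y[1] = 0*-2 + -1*2 = -2
y[2] = -2*-2 + 0*2 = 4
y[3] = -2*2 = -4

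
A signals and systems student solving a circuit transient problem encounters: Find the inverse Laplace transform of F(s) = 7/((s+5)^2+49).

Standard pair: w/((s+a)^2+w^2) <-> e^(-at)*sin(wt)*u(t)
With a=5, w=7: f(t) = e^(-5t)*sin(7t)*u(t)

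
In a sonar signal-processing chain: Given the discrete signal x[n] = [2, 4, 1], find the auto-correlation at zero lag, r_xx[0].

The auto-correlation at zero lag r_xx[0] equals the signal energy.
r_xx[0] = sum of x[n]^2 = 2^2 + 4^2 + 1^2
= 4 + 16 + 1 = 21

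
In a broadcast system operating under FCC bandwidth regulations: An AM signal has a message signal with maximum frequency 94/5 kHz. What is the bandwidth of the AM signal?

In AM (double-sideband), the bandwidth is twice the message frequency.
BW = 2 * f_m = 2 * 94/5 kHz = 188/5 kHz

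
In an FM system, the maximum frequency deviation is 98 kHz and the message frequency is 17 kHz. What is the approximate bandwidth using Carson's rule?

Carson's rule: BW = 2*(delta_f + f_m)
= 2*(98 + 17) kHz = 230 kHz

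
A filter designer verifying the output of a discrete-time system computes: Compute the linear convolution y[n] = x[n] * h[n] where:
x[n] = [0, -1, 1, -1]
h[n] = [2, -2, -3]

y[n] = sum_k x[k]*h[n-k]. Output length = len(x) + len(h) - 1 = 4 + 3 - 1 = 6.
y[0] = 0*2 = 0
y[1] = -1*2 + 0*-2 = -2
y[2] = 1*2 + -1*-2 + 0*-3 = 4
y[3] = -1*2 + 1*-2 + -1*-3 = -1
y[4] = -1*-2 + 1*-3 = -1
y[5] = -1*-3 = 3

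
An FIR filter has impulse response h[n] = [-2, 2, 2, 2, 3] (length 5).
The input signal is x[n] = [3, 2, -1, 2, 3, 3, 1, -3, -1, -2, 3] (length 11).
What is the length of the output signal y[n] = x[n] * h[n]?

For linear convolution, the output length is:
len(y) = len(x) + len(h) - 1 = 11 + 5 - 1 = 15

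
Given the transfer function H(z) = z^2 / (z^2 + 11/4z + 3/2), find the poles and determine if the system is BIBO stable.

Poles are roots of the denominator: z^2 + 11/4z + 3/2 = 0.
Quadratic formula: z = [-(11/4) +/- sqrt((11/4)^2 - 4*(3/2))] / 2
Discriminant = 121/16 - 6 = 25/16; sqrt = 5/4.
z = (-11/4 +/- 5/4) / 2 => z = -3/4 or z = -2.
|p1| = 2, |p2| = 3/4.
For BIBO stability, all poles must lie inside the unit circle (|p| < 1).
System is UNSTABLE since at least one |p| >= 1.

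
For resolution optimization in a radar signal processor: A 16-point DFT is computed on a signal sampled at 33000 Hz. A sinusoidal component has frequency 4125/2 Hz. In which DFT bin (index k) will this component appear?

DFT frequency resolution = f_s/N = 33000/16 = 4125/2 Hz
Bin index k = f_signal / resolution = 4125/2 / 4125/2 = 1
The signal frequency 4125/2 Hz falls in DFT bin k = 1.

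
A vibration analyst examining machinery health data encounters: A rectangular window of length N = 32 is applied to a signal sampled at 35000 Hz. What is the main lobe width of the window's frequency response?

For a rectangular window of length N,
the main lobe width in frequency is 2*f_s/N.
= 2*35000/32 = 4375/2 Hz
This determines the minimum frequency separation for resolving two sinusoids.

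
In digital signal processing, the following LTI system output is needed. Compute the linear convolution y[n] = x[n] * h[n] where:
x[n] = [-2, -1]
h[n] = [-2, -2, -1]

y[n] = sum_k x[k]*h[n-k]. Output length = len(x) + len(h) - 1 = 2 + 3 - 1 = 4.
y[0] = -2*-2 = 4
y[1] = -1*-2 + -2*-2 = 6
y[2] = -1*-2 + -2*-1 = 4
y[3] = -1*-1 = 1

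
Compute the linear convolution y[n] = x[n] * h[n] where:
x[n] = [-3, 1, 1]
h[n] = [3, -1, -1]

y[n] = sum_k x[k]*h[n-k]. Output length = len(x) + len(h) - 1 = 3 + 3 - 1 = 5.
y[0] = -3*3 = -9
y[1] = 1*3 + -3*-1 = 6
y[2] = 1*3 + 1*-1 + -3*-1 = 5
y[3] = 1*-1 + 1*-1 = -2
y[4] = 1*-1 = -1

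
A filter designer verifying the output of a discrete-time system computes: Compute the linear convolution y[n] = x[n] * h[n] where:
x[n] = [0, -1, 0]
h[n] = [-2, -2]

y[n] = sum_k x[k]*h[n-k]. Output length = len(x) + len(h) - 1 = 3 + 2 - 1 = 4.
y[0] = 0*-2 = 0
y[1] = -1*-2 + 0*-2 = 2
y[2] = 0*-2 + -1*-2 = 2
y[3] = 0*-2 = 0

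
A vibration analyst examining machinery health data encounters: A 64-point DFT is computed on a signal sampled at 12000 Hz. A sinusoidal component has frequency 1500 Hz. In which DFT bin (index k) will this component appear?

DFT frequency resolution = f_s/N = 12000/64 = 375/2 Hz
Bin index k = f_signal / resolution = 1500 / 375/2 = 8
The signal frequency 1500 Hz falls in DFT bin k = 8.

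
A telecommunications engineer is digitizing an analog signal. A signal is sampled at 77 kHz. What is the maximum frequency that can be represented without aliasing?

The maximum frequency that can be represented without aliasing
is the Nyquist frequency: f_max = f_s / 2 = 77 kHz / 2 = 77/2 kHz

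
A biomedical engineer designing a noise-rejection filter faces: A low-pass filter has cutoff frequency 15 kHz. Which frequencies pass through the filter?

A low-pass filter passes all frequencies below the cutoff frequency 15 kHz and attenuates higher frequencies.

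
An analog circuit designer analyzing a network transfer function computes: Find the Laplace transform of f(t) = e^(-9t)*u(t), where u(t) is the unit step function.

Standard Laplace transform pair:
e^(-at)*u(t) <-> 1/(s+a)
With a = 9: L{e^(-9t)*u(t)} = 1/(s+9), ROC: Re(s) > -9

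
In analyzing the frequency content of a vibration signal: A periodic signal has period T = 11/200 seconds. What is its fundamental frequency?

The fundamental frequency is the reciprocal of the period.
f = 1/T = 1/(11/200) = 200/11 Hz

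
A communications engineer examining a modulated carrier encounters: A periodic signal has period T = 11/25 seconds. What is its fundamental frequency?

The fundamental frequency is the reciprocal of the period.
f = 1/T = 1/(11/25) = 25/11 Hz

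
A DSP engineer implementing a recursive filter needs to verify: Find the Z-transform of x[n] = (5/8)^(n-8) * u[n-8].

Time-shifting property: if X(z) = Z{x[n]}, then Z{x[n-d]} = z^(-d) * X(z)
X(z) = z/(z - 5/8) for x[n] = (5/8)^n * u[n]
Z{x[n-8]} = z^(-8) * z/(z - 5/8) = z^(-7)/(z - 5/8)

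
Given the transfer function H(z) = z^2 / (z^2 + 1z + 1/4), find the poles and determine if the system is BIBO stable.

Poles are roots of the denominator: z^2 + 1z + 1/4 = 0.
Quadratic formula: z = [-(1) +/- sqrt((1)^2 - 4*(1/4))] / 2
Discriminant = 1 - 1 = 0; sqrt = 0.
z = (-1 +/- 0) / 2 = -1/2 (repeated root).
|p1| = 1/2, |p2| = 1/2.
For BIBO stability, all poles must lie inside the unit circle (|p| < 1).
System is STABLE since both |p| < 1.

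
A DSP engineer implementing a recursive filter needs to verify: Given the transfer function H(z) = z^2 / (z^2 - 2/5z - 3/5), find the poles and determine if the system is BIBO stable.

Poles are roots of the denominator: z^2 - 2/5z - 3/5 = 0.
Quadratic formula: z = [-(-2/5) +/- sqrt((-2/5)^2 - 4*(-3/5))] / 2
Discriminant = 4/25 + 12/5 = 64/25; sqrt = 8/5.
z = (2/5 +/- 8/5) / 2 => z = 1 or z = -3/5.
|p1| = 1, |p2| = 3/5.
For BIBO stability, all poles must lie inside the unit circle (|p| < 1).
System is UNSTABLE since at least one |p| >= 1.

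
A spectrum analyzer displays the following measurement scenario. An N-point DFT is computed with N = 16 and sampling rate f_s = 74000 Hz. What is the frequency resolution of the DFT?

DFT frequency resolution = f_s / N
= 74000 / 16 = 4625 Hz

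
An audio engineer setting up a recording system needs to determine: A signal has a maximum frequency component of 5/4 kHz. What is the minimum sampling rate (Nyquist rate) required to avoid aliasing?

By the Nyquist-Shannon sampling theorem,
the minimum sampling rate (Nyquist rate) must be at least 2 * f_max.
Nyquist rate = 2 * 5/4 kHz = 5/2 kHz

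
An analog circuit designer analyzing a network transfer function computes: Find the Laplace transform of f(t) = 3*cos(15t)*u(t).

Standard pair: cos(wt)*u(t) <-> s/(s^2+w^2)
With w = 15: L{3*cos(15t)*u(t)} = 3s/(s^2+225)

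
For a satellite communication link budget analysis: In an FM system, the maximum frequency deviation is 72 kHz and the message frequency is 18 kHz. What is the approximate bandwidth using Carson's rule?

Carson's rule: BW = 2*(delta_f + f_m)
= 2*(72 + 18) kHz = 180 kHz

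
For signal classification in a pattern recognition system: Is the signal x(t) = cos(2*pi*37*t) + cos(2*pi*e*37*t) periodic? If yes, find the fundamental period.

f1 = 37 Hz, f2 = 37*e Hz
Ratio f2/f1 = e, which is irrational.
Since the frequency ratio is irrational, no common period exists.
The signal is not periodic.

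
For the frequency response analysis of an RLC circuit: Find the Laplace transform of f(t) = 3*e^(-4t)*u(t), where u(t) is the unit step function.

Standard Laplace transform pair:
e^(-at)*u(t) <-> 1/(s+a)
With a = 4: L{3*e^(-4t)*u(t)} = 3/(s+4), ROC: Re(s) > -4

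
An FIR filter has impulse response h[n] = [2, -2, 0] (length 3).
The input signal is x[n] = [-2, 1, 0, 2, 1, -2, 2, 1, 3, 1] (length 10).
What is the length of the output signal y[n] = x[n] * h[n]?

For linear convolution, the output length is:
len(y) = len(x) + len(h) - 1 = 10 + 3 - 1 = 12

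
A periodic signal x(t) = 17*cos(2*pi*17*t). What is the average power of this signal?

Average power of A*cos(wt) is A^2/2.
P = 17^2 / 2 = 289/2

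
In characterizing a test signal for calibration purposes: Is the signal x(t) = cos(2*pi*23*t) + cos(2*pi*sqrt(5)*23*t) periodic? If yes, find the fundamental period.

f1 = 23 Hz, f2 = 23*sqrt(5) Hz
Ratio f2/f1 = sqrt(5), which is irrational.
Since the frequency ratio is irrational, no common period exists.
The signal is not periodic.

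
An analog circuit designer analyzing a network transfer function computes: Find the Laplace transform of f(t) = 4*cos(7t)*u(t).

Standard pair: cos(wt)*u(t) <-> s/(s^2+w^2)
With w = 7: L{4*cos(7t)*u(t)} = 4s/(s^2+49)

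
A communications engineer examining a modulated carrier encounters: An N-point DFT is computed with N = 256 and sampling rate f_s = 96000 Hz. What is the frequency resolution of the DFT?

DFT frequency resolution = f_s / N
= 96000 / 256 = 375 Hz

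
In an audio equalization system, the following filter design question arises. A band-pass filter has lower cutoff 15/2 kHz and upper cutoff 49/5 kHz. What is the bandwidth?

Bandwidth = f_high - f_low
= 49/5 kHz - 15/2 kHz = 23/10 kHz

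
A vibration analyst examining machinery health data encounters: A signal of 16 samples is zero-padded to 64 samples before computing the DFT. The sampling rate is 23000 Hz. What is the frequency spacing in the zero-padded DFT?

Original DFT: N = 16, resolution = f_s/N = 23000/16 = 2875/2 Hz
Zero-padded DFT: N = 64, resolution = f_s/N = 23000/64 = 2875/8 Hz
Zero-padding interpolates the spectrum (finer frequency grid)
but does NOT improve the true spectral resolution (ability to resolve close frequencies).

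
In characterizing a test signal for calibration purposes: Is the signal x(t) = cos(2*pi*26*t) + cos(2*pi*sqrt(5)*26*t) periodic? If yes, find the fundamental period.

f1 = 26 Hz, f2 = 26*sqrt(5) Hz
Ratio f2/f1 = sqrt(5), which is irrational.
Since the frequency ratio is irrational, no common period exists.
The signal is not periodic.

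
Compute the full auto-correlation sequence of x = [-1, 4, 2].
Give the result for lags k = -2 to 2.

r_xx[k] = sum_m x[m]*x[m+k], indexed from 0, for k = -2 to 2:
  r_xx[-2] = x[2]*x[0] = -2
  r_xx[-1] = x[1]*x[0] + x[2]*x[1] = 4
  r_xx[0] = x[0]*x[0] + x[1]*x[1] + x[2]*x[2] = 21
  r_xx[1] = x[0]*x[1] + x[1]*x[2] = 4
  r_xx[2] = x[0]*x[2] = -2
r_xx = [-2, 4, 21, 4, -2]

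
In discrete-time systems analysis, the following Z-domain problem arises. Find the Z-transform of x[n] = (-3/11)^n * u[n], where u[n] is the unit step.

The Z-transform of a^n * u[n] is z/(z-a) for |z| > |a|.
Here a = -3/11, so X(z) = z/(z - (-3/11)) = 11z/(11z + 3)
ROC: |z| > 3/11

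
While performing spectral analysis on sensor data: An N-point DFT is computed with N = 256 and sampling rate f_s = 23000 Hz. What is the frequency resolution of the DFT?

DFT frequency resolution = f_s / N
= 23000 / 256 = 2875/32 Hz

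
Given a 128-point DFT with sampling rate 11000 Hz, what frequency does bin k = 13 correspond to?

The frequency of DFT bin k is: f_k = k * f_s / N
f_13 = 13 * 11000 / 128 = 17875/16 Hz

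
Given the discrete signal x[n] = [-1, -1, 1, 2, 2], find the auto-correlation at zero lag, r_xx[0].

The auto-correlation at zero lag r_xx[0] equals the signal energy.
r_xx[0] = sum of x[n]^2 = (-1)^2 + (-1)^2 + 1^2 + 2^2 + 2^2
= 1 + 1 + 1 + 4 + 4 = 11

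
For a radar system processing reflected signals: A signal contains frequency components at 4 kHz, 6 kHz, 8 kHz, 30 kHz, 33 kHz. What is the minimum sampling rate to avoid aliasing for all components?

The highest frequency component is f_max = 33 kHz.
Nyquist rate = 2 * f_max = 2 * 33 kHz = 66 kHz.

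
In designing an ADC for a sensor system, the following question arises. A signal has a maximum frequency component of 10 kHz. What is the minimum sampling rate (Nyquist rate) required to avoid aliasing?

By the Nyquist-Shannon sampling theorem,
the minimum sampling rate (Nyquist rate) must be at least 2 * f_max.
Nyquist rate = 2 * 10 kHz = 20 kHz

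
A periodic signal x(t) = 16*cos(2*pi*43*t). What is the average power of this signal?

Average power of A*cos(wt) is A^2/2.
P = 16^2 / 2 = 256/2 = 128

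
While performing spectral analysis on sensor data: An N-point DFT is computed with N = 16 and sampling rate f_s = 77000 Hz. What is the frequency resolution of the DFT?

DFT frequency resolution = f_s / N
= 77000 / 16 = 9625/2 Hz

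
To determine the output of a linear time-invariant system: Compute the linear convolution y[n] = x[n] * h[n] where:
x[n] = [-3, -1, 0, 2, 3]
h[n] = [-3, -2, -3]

y[n] = sum_k x[k]*h[n-k]. Output length = len(x) + len(h) - 1 = 5 + 3 - 1 = 7.
y[0] = -3*-3 = 9
y[1] = -1*-3 + -3*-2 = 9
y[2] = 0*-3 + -1*-2 + -3*-3 = 11
y[3] = 2*-3 + 0*-2 + -1*-3 = -3
y[4] = 3*-3 + 2*-2 + 0*-3 = -13
y[5] = 3*-2 + 2*-3 = -12
y[6] = 3*-3 = -9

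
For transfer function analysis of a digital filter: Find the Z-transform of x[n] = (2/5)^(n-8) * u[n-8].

Time-shifting property: if X(z) = Z{x[n]}, then Z{x[n-d]} = z^(-d) * X(z)
X(z) = z/(z - 2/5) for x[n] = (2/5)^n * u[n]
Z{x[n-8]} = z^(-8) * z/(z - 2/5) = z^(-7)/(z - 2/5)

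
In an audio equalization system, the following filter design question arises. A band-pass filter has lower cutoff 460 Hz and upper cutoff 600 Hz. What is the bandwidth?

Bandwidth = f_high - f_low
= 600 Hz - 460 Hz = 140 Hz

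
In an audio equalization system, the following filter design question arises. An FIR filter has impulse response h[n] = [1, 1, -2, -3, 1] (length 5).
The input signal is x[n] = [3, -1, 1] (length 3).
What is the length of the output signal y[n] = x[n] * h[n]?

For linear convolution, the output length is:
len(y) = len(x) + len(h) - 1 = 3 + 5 - 1 = 7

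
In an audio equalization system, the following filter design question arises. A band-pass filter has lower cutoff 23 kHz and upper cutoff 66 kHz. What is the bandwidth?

Bandwidth = f_high - f_low
= 66 kHz - 23 kHz = 43 kHz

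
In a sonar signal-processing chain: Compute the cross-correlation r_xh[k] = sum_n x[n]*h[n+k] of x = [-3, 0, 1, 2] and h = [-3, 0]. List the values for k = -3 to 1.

Both sequences indexed from 0 and zero outside their support.
Lags with overlap: k = -3 to 1.
  r_xh[-3] = x[3]*h[0] = -6
  r_xh[-2] = x[2]*h[0] + x[3]*h[1] = -3
  r_xh[-1] = x[1]*h[0] + x[2]*h[1] = 0
  r_xh[0] = x[0]*h[0] + x[1]*h[1] = 9
  r_xh[1] = x[0]*h[1] = 0
r_xh = [-6, -3, 0, 9, 0] (for k = -3, ..., 1)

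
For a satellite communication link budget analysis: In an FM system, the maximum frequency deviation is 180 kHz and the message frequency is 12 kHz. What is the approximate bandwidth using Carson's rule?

Carson's rule: BW = 2*(delta_f + f_m)
= 2*(180 + 12) kHz = 384 kHz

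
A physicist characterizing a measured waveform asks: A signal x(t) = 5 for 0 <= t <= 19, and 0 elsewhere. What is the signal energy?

Energy = integral of |x(t)|^2 dt over the signal duration
= 5^2 * 19 = 25 * 19 = 475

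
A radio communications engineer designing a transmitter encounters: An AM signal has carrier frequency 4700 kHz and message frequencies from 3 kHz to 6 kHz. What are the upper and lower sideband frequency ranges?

Upper sideband (USB) = fc + [fm_low, fm_high] = 4700 + [3, 6] = [4703, 4706] kHz
Lower sideband (LSB) = fc - [fm_high, fm_low] = 4700 - [6, 3] = [4694, 4697] kHz
Total occupied spectrum: 4694 kHz to 4706 kHz (plus carrier at 4700 kHz)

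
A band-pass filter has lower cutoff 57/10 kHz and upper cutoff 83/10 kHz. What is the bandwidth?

Bandwidth = f_high - f_low
= 83/10 kHz - 57/10 kHz = 13/5 kHz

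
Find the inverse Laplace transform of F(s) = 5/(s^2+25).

Standard pair: w/(s^2+w^2) <-> sin(wt)*u(t)
Recognize w^2 = 25, so w = 5; numerator 5 = 1*5.
f(t) = sin(5t)*u(t)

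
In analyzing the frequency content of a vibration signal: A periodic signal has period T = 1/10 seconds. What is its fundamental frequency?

The fundamental frequency is the reciprocal of the period.
f = 1/T = 1/(1/10) = 10 Hz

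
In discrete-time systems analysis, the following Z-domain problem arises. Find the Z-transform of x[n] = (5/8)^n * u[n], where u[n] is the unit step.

The Z-transform of a^n * u[n] is z/(z-a) for |z| > |a|.
Here a = 5/8, so X(z) = z/(z - (5/8)) = 8z/(8z - 5)
ROC: |z| > 5/8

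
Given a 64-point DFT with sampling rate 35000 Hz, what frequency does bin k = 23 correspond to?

The frequency of DFT bin k is: f_k = k * f_s / N
f_23 = 23 * 35000 / 64 = 100625/8 Hz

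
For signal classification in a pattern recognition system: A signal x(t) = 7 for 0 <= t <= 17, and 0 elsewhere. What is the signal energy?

Energy = integral of |x(t)|^2 dt over the signal duration
= 7^2 * 17 = 49 * 17 = 833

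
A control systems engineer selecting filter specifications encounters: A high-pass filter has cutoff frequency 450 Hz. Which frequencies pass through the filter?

A high-pass filter passes all frequencies above the cutoff frequency 450 Hz and attenuates lower frequencies.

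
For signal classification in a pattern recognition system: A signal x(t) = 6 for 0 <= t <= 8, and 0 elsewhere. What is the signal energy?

Energy = integral of |x(t)|^2 dt over the signal duration
= 6^2 * 8 = 36 * 8 = 288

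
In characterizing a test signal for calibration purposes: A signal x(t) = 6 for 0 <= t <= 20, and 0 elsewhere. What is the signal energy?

Energy = integral of |x(t)|^2 dt over the signal duration
= 6^2 * 20 = 36 * 20 = 720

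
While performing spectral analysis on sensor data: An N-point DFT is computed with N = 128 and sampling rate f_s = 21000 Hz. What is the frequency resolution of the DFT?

DFT frequency resolution = f_s / N
= 21000 / 128 = 2625/16 Hz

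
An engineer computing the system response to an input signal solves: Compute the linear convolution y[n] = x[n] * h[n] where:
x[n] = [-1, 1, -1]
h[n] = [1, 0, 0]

y[n] = sum_k x[k]*h[n-k]. Output length = len(x) + len(h) - 1 = 3 + 3 - 1 = 5.
y[0] = -1*1 = -1
y[1] = 1*1 + -1*0 = 1
y[2] = -1*1 + 1*0 + -1*0 = -1
y[3] = -1*0 + 1*0 = 0
y[4] = -1*0 = 0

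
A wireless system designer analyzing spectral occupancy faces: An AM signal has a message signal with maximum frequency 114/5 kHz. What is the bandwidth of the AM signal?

In AM (double-sideband), the bandwidth is twice the message frequency.
BW = 2 * f_m = 2 * 114/5 kHz = 228/5 kHz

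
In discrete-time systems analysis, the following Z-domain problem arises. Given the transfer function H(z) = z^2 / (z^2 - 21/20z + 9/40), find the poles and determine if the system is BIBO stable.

Poles are roots of the denominator: z^2 - 21/20z + 9/40 = 0.
Quadratic formula: z = [-(-21/20) +/- sqrt((-21/20)^2 - 4*(9/40))] / 2
Discriminant = 441/400 - 9/10 = 81/400; sqrt = 9/20.
z = (21/20 +/- 9/20) / 2 => z = 3/4 or z = 3/10.
|p1| = 3/4, |p2| = 3/10.
For BIBO stability, all poles must lie inside the unit circle (|p| < 1).
System is STABLE since both |p| < 1.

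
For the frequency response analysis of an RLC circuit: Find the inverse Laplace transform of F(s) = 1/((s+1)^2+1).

Standard pair: w/((s+a)^2+w^2) <-> e^(-at)*sin(wt)*u(t)
With a=1, w=1: f(t) = e^(-t)*sin(t)*u(t)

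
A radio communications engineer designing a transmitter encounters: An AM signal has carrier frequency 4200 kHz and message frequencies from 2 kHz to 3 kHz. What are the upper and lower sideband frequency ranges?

Upper sideband (USB) = fc + [fm_low, fm_high] = 4200 + [2, 3] = [4202, 4203] kHz
Lower sideband (LSB) = fc - [fm_high, fm_low] = 4200 - [3, 2] = [4197, 4198] kHz
Total occupied spectrum: 4197 kHz to 4203 kHz (plus carrier at 4200 kHz)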